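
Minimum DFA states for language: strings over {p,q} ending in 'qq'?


Track the longest suffix of input matching a prefix of 'qq': 3 classes (prefixes of length 0..2)
Minimal DFA: 3 states


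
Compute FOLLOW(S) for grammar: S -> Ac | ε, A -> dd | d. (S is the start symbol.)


$ ∈ FOLLOW(S). For each A -> αBβ: add FIRST(β)\{ε} to FOLLOW(B); if β nullable, add FOLLOW(A).
FOLLOW(S) = {$}


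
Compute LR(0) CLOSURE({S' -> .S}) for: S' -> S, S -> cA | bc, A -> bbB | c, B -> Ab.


Start: S' -> .S
For each item with dot before a nonterminal B, add B -> .γ for every B-production
Closure: [S' -> .S, S -> .cA, S -> .bc]


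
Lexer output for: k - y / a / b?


Scan left to right, longest-match per lexeme
Tokens: ID(k), OP(-), ID(y), OP(/), ID(a), OP(/), ID(b)


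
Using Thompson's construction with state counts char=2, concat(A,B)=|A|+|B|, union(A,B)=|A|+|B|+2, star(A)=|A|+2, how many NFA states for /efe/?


Syntax tree has 3 char leaf(s), 0 union(s), 0 star(s)
chars contribute 3×2 = 6; each union adds +2; each star adds +2
Total: 6 + 0 + 0 = 6 states


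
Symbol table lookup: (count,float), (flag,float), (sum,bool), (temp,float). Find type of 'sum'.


Lookup 'sum' → type bool


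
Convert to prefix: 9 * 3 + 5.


left-to-right (same/higher precedence on left): tree is (+ (* 9 3) 5)
Prefix: + * 9 3 5


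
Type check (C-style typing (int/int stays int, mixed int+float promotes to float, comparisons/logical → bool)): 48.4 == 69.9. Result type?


Operand types: float == float
Rule: comparison yields bool
Result type: bool


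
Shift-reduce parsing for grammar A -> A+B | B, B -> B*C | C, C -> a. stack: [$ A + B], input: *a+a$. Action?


'*' can extend B; shift to build B -> B*C
Action: shift


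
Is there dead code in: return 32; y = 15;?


statement follows a return and is unreachable
Dead: 'y = 15'


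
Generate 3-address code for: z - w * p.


Break into single-operator statements:
t1 = w * p
t2 = z - t1


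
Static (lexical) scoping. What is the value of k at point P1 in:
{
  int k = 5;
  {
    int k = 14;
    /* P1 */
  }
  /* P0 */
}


k declared in the same block as P1
k = 14


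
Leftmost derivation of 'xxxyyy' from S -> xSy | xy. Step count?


Derivation: S => xSy => xxSyy => xxxyyy
Steps: 3


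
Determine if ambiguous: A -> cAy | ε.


balanced c^n…y^n: each string has a unique parse
Unambiguous


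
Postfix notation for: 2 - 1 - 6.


Left to right (same or higher precedence on left)
Postfix: 2 1 - 6 -


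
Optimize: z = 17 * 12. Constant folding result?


17 * 12 = 204 at compile time
Optimized: z = 204


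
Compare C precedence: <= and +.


'+' is additive (level 9); '<=' is relational (level 7)
Higher level binds tighter
'+' has higher precedence than '<='


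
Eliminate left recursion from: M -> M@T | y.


Left-recursive alternatives: M@T; non-recursive: y
Introduce M': M -> yM', M' -> @TM' | ε


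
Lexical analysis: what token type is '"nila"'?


Pattern: double-quoted sequence
Type: STRING_LITERAL


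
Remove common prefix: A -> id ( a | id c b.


Common prefix: 'id'
Factored: A -> id A', A' -> ( a | c b


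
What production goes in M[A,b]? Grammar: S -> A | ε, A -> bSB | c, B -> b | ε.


For [A, b]: 'b' ∈ FIRST(bSB)
Entry: A -> bSB


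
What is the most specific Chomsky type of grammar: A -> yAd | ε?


Single nonterminal LHS, but y^n d^n is not regular
Classification: Type 2 (Context-Free)


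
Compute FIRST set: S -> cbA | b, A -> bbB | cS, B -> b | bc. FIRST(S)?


Per alternative of S: FIRST(cbA) = {c}; FIRST(b) = {b}
FIRST(S) = {b, c}


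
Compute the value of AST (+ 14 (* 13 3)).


Evaluate inner: (* 13 3) = 39
Evaluate root: (+ 14 39) = 53
Result: 53


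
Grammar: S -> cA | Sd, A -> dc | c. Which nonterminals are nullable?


A nonterminal is nullable iff some alternative derives ε (directly, or every symbol in it is nullable)
Nullable: {}


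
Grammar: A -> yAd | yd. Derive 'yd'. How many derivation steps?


Derivation: A => yd
Steps: 1


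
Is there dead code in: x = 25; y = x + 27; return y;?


x is read by y's definition; y is returned
No dead code


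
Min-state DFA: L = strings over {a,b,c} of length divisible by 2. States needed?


Track length mod 2: states 0..1, accept at 0
Minimal DFA: 2 states


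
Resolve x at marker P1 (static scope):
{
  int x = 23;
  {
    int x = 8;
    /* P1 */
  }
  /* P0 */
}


x declared in the same block as P1
x = 8


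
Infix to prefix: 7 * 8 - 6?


left-to-right (same/higher precedence on left): tree is (- (* 7 8) 6)
Prefix: - * 7 8 6


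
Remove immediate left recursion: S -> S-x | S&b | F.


Left-recursive alternatives: S-x, S&b; non-recursive: F
Introduce S': S -> FS', S' -> -xS' | &bS' | ε


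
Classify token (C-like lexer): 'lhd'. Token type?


Pattern: letter/underscore followed by alphanumerics, not a keyword
Type: IDENTIFIER


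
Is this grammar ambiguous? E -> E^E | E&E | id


'id^id&id' has two parse trees (no precedence encoded between ^ and &)
Ambiguous


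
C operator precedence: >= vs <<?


'<<' is shift (level 8); '>=' is relational (level 7)
Higher level binds tighter
'<<' has higher precedence than '>='


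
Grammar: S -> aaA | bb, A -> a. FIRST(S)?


Per alternative of S: FIRST(aaA) = {a}; FIRST(bb) = {b}
FIRST(S) = {a, b}


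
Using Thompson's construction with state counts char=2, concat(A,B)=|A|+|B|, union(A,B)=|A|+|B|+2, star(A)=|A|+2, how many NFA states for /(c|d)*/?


Syntax tree has 2 char leaf(s), 1 union(s), 1 star(s)
chars contribute 2×2 = 4; each union adds +2; each star adds +2
Total: 4 + 2 + 2 = 8 states


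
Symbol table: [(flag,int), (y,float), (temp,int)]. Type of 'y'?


Lookup 'y' → type float


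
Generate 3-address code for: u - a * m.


Break into single-operator statements:
t1 = a * m
t2 = u - t1


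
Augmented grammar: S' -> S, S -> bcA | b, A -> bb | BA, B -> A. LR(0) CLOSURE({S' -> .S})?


Start: S' -> .S
For each item with dot before a nonterminal B, add B -> .γ for every B-production
Closure: [S' -> .S, S -> .bcA, S -> .b]


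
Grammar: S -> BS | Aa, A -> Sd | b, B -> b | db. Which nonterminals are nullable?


A nonterminal is nullable iff some alternative derives ε (directly, or every symbol in it is nullable)
Nullable: {}


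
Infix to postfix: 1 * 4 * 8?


Left to right (same or higher precedence on left)
Postfix: 1 4 * 8 *


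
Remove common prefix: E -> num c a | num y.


Common prefix: 'num'
Factored: E -> num E', E' -> c a | y


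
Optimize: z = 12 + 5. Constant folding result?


12 + 5 = 17 at compile time
Optimized: z = 17


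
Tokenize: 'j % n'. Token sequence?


Scan left to right, longest-match per lexeme
Tokens: ID(j), OP(%), ID(n)


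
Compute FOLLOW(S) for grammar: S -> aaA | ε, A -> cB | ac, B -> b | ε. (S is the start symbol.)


$ ∈ FOLLOW(S). For each A -> αBβ: add FIRST(β)\{ε} to FOLLOW(B); if β nullable, add FOLLOW(A).
FOLLOW(S) = {$}


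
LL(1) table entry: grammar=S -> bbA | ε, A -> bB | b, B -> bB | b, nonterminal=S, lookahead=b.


For [S, b]: 'b' ∈ FIRST(bbA)
Entry: S -> bbA


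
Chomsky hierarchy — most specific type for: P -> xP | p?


Right-linear: every RHS is a terminal or a terminal followed by one nonterminal
Classification: Type 3 (Regular)


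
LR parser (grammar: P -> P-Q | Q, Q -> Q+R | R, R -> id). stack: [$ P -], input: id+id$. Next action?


no handle ('P-' is not any RHS); shift 'id'
Action: shift


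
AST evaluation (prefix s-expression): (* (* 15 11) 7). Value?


Evaluate inner: (* 15 11) = 165
Evaluate root: (* 165 7) = 1155
Result: 1155


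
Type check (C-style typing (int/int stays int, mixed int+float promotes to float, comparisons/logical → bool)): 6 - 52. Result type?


Operand types: int - int
Rule: mixed int/float promotes to float; int/int stays int
Result type: int


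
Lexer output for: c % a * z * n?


Scan left to right, longest-match per lexeme
Tokens: ID(c), OP(%), ID(a), OP(*), ID(z), OP(*), ID(n)


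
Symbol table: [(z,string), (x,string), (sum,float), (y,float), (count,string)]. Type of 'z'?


Lookup 'z' → type string


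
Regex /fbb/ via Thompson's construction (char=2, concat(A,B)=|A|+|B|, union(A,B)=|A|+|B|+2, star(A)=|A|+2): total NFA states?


Syntax tree has 3 char leaf(s), 0 union(s), 0 star(s)
chars contribute 3×2 = 6; each union adds +2; each star adds +2
Total: 6 + 0 + 0 = 6 states


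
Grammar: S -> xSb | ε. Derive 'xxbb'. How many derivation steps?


Derivation: S => xSb => xxSbb => xxbb
Steps: 3


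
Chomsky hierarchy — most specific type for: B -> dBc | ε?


Single nonterminal LHS, but d^n c^n is not regular
Classification: Type 2 (Context-Free)


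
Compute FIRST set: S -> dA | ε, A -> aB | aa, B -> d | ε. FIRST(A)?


Per alternative of A: FIRST(aB) = {a}; FIRST(aa) = {a}
FIRST(A) = {a}


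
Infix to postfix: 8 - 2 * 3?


* has higher precedence, evaluate 2*3 first
Postfix: 8 2 3 * -


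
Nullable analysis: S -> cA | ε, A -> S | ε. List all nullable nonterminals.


A nonterminal is nullable iff some alternative derives ε (directly, or every symbol in it is nullable)
Nullable: {A, S}


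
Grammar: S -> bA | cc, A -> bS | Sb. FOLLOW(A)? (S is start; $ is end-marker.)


$ ∈ FOLLOW(S). For each A -> αBβ: add FIRST(β)\{ε} to FOLLOW(B); if β nullable, add FOLLOW(A).
FOLLOW(A) = {$, b}


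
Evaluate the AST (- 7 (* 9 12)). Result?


Evaluate inner: (* 9 12) = 108
Evaluate root: (- 7 108) = -101
Result: -101


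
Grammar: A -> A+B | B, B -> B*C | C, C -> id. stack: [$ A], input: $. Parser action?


start symbol A on stack, input exhausted
Action: accept


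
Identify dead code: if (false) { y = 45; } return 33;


condition is constant false, so the whole block is unreachable
Dead: 'if (false) { y = 45; }'


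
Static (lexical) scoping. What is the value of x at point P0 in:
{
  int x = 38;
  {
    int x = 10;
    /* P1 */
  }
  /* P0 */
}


x declared in the same block as P0
x = 38


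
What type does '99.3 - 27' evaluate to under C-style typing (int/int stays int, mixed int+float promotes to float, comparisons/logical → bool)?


Operand types: float - int
Rule: mixed int/float promotes to float; int/int stays int
Result type: float


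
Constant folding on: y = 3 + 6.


3 + 6 = 9 at compile time
Optimized: y = 9


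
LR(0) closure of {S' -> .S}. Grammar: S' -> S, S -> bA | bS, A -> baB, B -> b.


Start: S' -> .S
For each item with dot before a nonterminal B, add B -> .γ for every B-production
Closure: [S' -> .S, S -> .bA, S -> .bS]


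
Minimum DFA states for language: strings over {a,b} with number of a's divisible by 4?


Track (count of a) mod 4: states 0..3, accept at 0
Minimal DFA: 4 states


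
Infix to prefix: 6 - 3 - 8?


left-to-right (same/higher precedence on left): tree is (- (- 6 3) 8)
Prefix: - - 6 3 8


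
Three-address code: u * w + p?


Break into single-operator statements:
t1 = u * w
t2 = t1 + p


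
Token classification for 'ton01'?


Pattern: letter/underscore followed by alphanumerics, not a keyword
Type: IDENTIFIER


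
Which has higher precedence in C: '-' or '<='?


'-' is additive (level 9); '<=' is relational (level 7)
Higher level binds tighter
'-' has higher precedence than '<='


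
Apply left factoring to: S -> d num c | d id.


Common prefix: 'd'
Factored: S -> d S', S' -> num c | id


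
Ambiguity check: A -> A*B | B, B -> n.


precedence layered via separate nonterminal B: deterministic
Unambiguous


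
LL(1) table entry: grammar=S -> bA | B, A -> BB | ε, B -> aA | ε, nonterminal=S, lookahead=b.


For [S, b]: 'b' ∈ FIRST(bA)
Entry: S -> bA


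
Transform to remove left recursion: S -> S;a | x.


Left-recursive alternatives: S;a; non-recursive: x
Introduce S': S -> xS', S' -> ;aS' | ε


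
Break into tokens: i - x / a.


Scan left to right, longest-match per lexeme
Tokens: ID(i), OP(-), ID(x), OP(/), ID(a)


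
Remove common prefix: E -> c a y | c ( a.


Common prefix: 'c'
Factored: E -> c E', E' -> a y | ( a


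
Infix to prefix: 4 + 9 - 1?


left-to-right (same/higher precedence on left): tree is (- (+ 4 9) 1)
Prefix: - + 4 9 1


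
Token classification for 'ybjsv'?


Pattern: letter/underscore followed by alphanumerics, not a keyword
Type: IDENTIFIER


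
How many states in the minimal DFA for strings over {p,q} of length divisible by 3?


Track length mod 3: states 0..2, accept at 0
Minimal DFA: 3 states


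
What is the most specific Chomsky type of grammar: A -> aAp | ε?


Single nonterminal LHS, but a^n p^n is not regular
Classification: Type 2 (Context-Free)


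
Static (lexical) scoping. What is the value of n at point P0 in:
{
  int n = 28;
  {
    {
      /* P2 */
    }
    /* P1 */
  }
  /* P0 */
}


n declared in the same block as P0
n = 28


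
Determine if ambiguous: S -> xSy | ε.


balanced x^n…y^n: each string has a unique parse
Unambiguous


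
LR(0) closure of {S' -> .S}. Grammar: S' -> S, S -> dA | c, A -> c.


Start: S' -> .S
For each item with dot before a nonterminal B, add B -> .γ for every B-production
Closure: [S' -> .S, S -> .dA, S -> .c]


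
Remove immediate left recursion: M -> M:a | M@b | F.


Left-recursive alternatives: M:a, M@b; non-recursive: F
Introduce M': M -> FM', M' -> :aM' | @bM' | ε


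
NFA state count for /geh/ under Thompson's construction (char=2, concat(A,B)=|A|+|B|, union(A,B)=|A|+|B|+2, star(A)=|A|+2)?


Syntax tree has 3 char leaf(s), 0 union(s), 0 star(s)
chars contribute 3×2 = 6; each union adds +2; each star adds +2
Total: 6 + 0 + 0 = 6 states


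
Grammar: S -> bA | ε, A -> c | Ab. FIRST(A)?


Per alternative of A: FIRST(c) = {c}; FIRST(Ab) = {c}
FIRST(A) = {c}


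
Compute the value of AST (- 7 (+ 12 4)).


Evaluate inner: (+ 12 4) = 16
Evaluate root: (- 7 16) = -9
Result: -9


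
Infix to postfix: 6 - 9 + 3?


Left to right (same or higher precedence on left)
Postfix: 6 9 - 3 +


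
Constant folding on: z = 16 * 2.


16 * 2 = 32 at compile time
Optimized: z = 32


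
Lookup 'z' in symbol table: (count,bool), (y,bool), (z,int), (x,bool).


Lookup 'z' → type int


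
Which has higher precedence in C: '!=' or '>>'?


'>>' is shift (level 8); '!=' is equality (level 6)
Higher level binds tighter
'>>' has higher precedence than '!='


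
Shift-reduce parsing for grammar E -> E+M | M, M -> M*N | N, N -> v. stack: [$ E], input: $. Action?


start symbol E on stack, input exhausted
Action: accept


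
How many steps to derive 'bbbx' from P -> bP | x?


Derivation: P => bP => bbP => bbbP => bbbx
Steps: 4


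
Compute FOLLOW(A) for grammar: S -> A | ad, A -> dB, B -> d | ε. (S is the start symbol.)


$ ∈ FOLLOW(S). For each A -> αBβ: add FIRST(β)\{ε} to FOLLOW(B); if β nullable, add FOLLOW(A).
FOLLOW(A) = {$}


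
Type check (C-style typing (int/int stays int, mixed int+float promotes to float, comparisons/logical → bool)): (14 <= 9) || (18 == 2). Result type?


Operand types: bool || bool
Rule: logical operators take bool operands and yield bool
Result type: bool


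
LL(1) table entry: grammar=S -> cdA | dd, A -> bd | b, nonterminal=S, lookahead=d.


For [S, d]: 'd' ∈ FIRST(dd)
Entry: S -> dd


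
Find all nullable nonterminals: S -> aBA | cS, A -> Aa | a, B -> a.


A nonterminal is nullable iff some alternative derives ε (directly, or every symbol in it is nullable)
Nullable: {}


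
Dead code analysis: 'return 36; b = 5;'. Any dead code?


statement follows a return and is unreachable
Dead: 'b = 5'


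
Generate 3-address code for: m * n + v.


Break into single-operator statements:
t1 = m * n
t2 = t1 + v


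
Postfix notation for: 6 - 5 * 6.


* has higher precedence, evaluate 5*6 first
Postfix: 6 5 6 * -


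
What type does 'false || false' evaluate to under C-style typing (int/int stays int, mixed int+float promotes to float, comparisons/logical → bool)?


Operand types: bool || bool
Rule: logical operators take bool operands and yield bool
Result type: bool


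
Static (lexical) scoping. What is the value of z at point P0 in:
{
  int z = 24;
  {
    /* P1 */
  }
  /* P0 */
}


z declared in the same block as P0
z = 24


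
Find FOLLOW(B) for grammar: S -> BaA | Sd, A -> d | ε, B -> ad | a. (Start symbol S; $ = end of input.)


$ ∈ FOLLOW(S). For each A -> αBβ: add FIRST(β)\{ε} to FOLLOW(B); if β nullable, add FOLLOW(A).
FOLLOW(B) = {a}


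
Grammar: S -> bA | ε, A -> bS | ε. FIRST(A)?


Per alternative of A: FIRST(bS) = {b}; FIRST(ε) = {ε}
FIRST(A) = {b, ε}


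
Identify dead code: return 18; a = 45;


statement follows a return and is unreachable
Dead: 'a = 45'


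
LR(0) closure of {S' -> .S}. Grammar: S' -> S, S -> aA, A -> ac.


Start: S' -> .S
For each item with dot before a nonterminal B, add B -> .γ for every B-production
Closure: [S' -> .S, S -> .aA]


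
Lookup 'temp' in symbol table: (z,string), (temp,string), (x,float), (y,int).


Lookup 'temp' → type string


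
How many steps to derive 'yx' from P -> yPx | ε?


Derivation: P => yPx => yx
Steps: 2


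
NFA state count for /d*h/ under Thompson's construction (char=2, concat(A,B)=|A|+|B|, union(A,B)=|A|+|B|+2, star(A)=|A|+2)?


Syntax tree has 2 char leaf(s), 0 union(s), 1 star(s)
chars contribute 2×2 = 4; each union adds +2; each star adds +2
Total: 4 + 0 + 2 = 6 states


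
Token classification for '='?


Pattern: operator symbol
Type: OPERATOR


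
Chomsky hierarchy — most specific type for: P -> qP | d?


Right-linear: every RHS is a terminal or a terminal followed by one nonterminal
Classification: Type 3 (Regular)


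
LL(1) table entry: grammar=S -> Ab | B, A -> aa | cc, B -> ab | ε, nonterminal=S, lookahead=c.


For [S, c]: 'c' ∈ FIRST(Ab)
Entry: S -> Ab


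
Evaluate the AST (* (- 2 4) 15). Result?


Evaluate inner: (- 2 4) = -2
Evaluate root: (* -2 15) = -30
Result: -30


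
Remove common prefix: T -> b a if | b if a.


Common prefix: 'b'
Factored: T -> b T', T' -> a if | if a


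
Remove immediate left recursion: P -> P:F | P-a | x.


Left-recursive alternatives: P:F, P-a; non-recursive: x
Introduce P': P -> xP', P' -> :FP' | -aP' | ε


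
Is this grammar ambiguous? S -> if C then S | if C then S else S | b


dangling else: 'if C then if C then b else b' parses two ways
Ambiguous


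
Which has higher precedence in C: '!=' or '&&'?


'!=' is equality (level 6); '&&' is logical AND (level 2)
Higher level binds tighter
'!=' has higher precedence than '&&'


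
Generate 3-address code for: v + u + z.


Break into single-operator statements:
t1 = v + u
t2 = t1 + z


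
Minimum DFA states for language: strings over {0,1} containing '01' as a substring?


KMP-style automaton: 2 progress states + 1 absorbing accept = 3
Minimal DFA: 3 states


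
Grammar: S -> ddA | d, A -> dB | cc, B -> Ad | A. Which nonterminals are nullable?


A nonterminal is nullable iff some alternative derives ε (directly, or every symbol in it is nullable)
Nullable: {}


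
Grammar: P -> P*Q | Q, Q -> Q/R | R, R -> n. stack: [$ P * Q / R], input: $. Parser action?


handle 'Q/R' on top
Action: reduce (Q -> Q/R)


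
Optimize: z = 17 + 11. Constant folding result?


17 + 11 = 28 at compile time
Optimized: z = 28


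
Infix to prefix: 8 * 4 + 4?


left-to-right (same/higher precedence on left): tree is (+ (* 8 4) 4)
Prefix: + * 8 4 4


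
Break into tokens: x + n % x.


Scan left to right, longest-match per lexeme
Tokens: ID(x), OP(+), ID(n), OP(%), ID(x)


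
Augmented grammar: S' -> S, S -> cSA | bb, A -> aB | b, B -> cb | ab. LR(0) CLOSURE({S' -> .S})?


Start: S' -> .S
For each item with dot before a nonterminal B, add B -> .γ for every B-production
Closure: [S' -> .S, S -> .cSA, S -> .bb]


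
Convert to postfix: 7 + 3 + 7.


Left to right (same or higher precedence on left)
Postfix: 7 3 + 7 +


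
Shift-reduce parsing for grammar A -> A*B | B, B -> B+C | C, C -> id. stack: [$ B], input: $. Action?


lookahead ∉ {+} so B won't extend; reduce A -> B
Action: reduce (A -> B)


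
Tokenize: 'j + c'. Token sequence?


Scan left to right, longest-match per lexeme
Tokens: ID(j), OP(+), ID(c)


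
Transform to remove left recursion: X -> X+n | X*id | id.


Left-recursive alternatives: X+n, X*id; non-recursive: id
Introduce X': X -> idX', X' -> +nX' | *idX' | ε


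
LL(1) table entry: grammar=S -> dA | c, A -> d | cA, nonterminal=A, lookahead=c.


For [A, c]: 'c' ∈ FIRST(cA)
Entry: A -> cA


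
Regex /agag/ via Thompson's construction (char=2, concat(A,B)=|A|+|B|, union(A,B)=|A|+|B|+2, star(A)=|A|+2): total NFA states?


Syntax tree has 4 char leaf(s), 0 union(s), 0 star(s)
chars contribute 4×2 = 8; each union adds +2; each star adds +2
Total: 8 + 0 + 0 = 8 states


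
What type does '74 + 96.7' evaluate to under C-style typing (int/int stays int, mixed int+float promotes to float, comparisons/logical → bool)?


Operand types: int + float
Rule: mixed int/float promotes to float; int/int stays int
Result type: float


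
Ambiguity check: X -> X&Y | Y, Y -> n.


precedence layered via separate nonterminal Y: deterministic
Unambiguous


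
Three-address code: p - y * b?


Break into single-operator statements:
t1 = y * b
t2 = p - t1


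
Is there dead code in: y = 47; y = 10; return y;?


first assignment to y is overwritten before any read
Dead: 'y = 47'


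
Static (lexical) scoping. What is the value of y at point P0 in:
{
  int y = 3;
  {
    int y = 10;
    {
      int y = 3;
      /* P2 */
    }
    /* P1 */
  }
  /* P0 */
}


y declared in the same block as P0
y = 3


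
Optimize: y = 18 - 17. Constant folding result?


18 - 17 = 1 at compile time
Optimized: y = 1


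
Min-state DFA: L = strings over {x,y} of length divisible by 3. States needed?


Track length mod 3: states 0..2, accept at 0
Minimal DFA: 3 states


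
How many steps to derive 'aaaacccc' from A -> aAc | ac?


Derivation: A => aAc => aaAcc => aaaAccc => aaaacccc
Steps: 4


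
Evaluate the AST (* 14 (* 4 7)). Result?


Evaluate inner: (* 4 7) = 28
Evaluate root: (* 14 28) = 392
Result: 392


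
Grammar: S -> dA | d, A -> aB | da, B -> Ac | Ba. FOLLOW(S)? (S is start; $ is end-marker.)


$ ∈ FOLLOW(S). For each A -> αBβ: add FIRST(β)\{ε} to FOLLOW(B); if β nullable, add FOLLOW(A).
FOLLOW(S) = {$}


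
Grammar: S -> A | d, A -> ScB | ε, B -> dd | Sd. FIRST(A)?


Per alternative of A: FIRST(ScB) = {c, d}; FIRST(ε) = {ε}
FIRST(A) = {c, d, ε}


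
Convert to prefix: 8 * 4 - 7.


left-to-right (same/higher precedence on left): tree is (- (* 8 4) 7)
Prefix: - * 8 4 7


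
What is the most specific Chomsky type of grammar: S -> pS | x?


Right-linear: every RHS is a terminal or a terminal followed by one nonterminal
Classification: Type 3 (Regular)


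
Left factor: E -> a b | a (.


Common prefix: 'a'
Factored: E -> a E', E' -> b | (


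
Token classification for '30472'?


Pattern: digits only
Type: INTEGER_LITERAL


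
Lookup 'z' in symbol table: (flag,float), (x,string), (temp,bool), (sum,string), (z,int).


Lookup 'z' → type int


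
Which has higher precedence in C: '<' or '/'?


'/' is multiplicative (level 10); '<' is relational (level 7)
Higher level binds tighter
'/' has higher precedence than '<'


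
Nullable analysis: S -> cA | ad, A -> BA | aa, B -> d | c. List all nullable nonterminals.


A nonterminal is nullable iff some alternative derives ε (directly, or every symbol in it is nullable)
Nullable: {}


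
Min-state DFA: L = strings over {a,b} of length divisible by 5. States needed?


Track length mod 5: states 0..4, accept at 0
Minimal DFA: 5 states


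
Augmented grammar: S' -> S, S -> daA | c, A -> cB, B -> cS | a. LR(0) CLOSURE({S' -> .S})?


Start: S' -> .S
For each item with dot before a nonterminal B, add B -> .γ for every B-production
Closure: [S' -> .S, S -> .daA, S -> .c]


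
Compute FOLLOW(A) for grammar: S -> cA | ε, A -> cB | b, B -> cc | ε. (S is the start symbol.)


$ ∈ FOLLOW(S). For each A -> αBβ: add FIRST(β)\{ε} to FOLLOW(B); if β nullable, add FOLLOW(A).
FOLLOW(A) = {$}


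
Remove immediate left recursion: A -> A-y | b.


Left-recursive alternatives: A-y; non-recursive: b
Introduce A': A -> bA', A' -> -yA' | ε


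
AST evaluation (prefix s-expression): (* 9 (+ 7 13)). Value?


Evaluate inner: (+ 7 13) = 20
Evaluate root: (* 9 20) = 180
Result: 180


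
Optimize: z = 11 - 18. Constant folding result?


11 - 18 = -7 at compile time
Optimized: z = -7


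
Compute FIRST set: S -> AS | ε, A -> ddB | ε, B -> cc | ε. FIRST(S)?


Per alternative of S: FIRST(AS) = {d, ε}; FIRST(ε) = {ε}
FIRST(S) = {d, ε}


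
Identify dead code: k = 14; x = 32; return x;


k is assigned but never read
Dead: 'k = 14'


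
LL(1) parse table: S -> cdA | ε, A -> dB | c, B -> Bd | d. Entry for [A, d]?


For [A, d]: 'd' ∈ FIRST(dB)
Entry: A -> dB


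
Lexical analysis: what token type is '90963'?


Pattern: digits only
Type: INTEGER_LITERAL


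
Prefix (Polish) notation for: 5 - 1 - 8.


left-to-right (same/higher precedence on left): tree is (- (- 5 1) 8)
Prefix: - - 5 1 8


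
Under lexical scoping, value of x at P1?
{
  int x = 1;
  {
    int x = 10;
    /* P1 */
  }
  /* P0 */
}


x declared in the same block as P1
x = 10


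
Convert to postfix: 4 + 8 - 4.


Left to right (same or higher precedence on left)
Postfix: 4 8 + 4 -


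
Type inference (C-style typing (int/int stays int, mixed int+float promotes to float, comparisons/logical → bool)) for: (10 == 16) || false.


Operand types: bool || bool
Rule: logical operators take bool operands and yield bool
Result type: bool


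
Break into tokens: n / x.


Scan left to right, longest-match per lexeme
Tokens: ID(n), OP(/), ID(x)


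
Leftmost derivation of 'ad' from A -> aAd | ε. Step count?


Derivation: A => aAd => ad
Steps: 2


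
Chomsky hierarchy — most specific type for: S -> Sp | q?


Left-linear: every RHS is a terminal or one nonterminal followed by a terminal
Classification: Type 3 (Regular)


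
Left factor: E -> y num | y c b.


Common prefix: 'y'
Factored: E -> y E', E' -> num | c b


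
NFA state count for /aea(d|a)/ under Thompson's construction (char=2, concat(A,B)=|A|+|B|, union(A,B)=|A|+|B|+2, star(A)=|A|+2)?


Syntax tree has 5 char leaf(s), 1 union(s), 0 star(s)
chars contribute 5×2 = 10; each union adds +2; each star adds +2
Total: 10 + 2 + 0 = 12 states


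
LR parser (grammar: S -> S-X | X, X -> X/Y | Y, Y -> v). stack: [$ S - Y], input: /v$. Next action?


'Y' (not preceded by X/) is the handle for X -> Y
Action: reduce (X -> Y)


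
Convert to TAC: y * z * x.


Break into single-operator statements:
t1 = y * z
t2 = t1 * x


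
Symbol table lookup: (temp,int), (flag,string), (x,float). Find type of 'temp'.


Lookup 'temp' → type int


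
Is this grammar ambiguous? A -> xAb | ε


balanced x^n…b^n: each string has a unique parse
Unambiguous


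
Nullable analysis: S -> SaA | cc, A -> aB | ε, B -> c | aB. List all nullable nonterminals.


A nonterminal is nullable iff some alternative derives ε (directly, or every symbol in it is nullable)
Nullable: {A}


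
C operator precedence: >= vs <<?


'<<' is shift (level 8); '>=' is relational (level 7)
Higher level binds tighter
'<<' has higher precedence than '>='


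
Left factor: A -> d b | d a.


Common prefix: 'd'
Factored: A -> d A', A' -> b | a


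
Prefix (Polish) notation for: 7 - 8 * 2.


'*' binds tighter: tree is (- 7 (* 8 2))
Prefix: - 7 * 8 2


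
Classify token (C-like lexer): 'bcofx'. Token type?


Pattern: letter/underscore followed by alphanumerics, not a keyword
Type: IDENTIFIER


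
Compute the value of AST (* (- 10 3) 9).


Evaluate inner: (- 10 3) = 7
Evaluate root: (* 7 9) = 63
Result: 63


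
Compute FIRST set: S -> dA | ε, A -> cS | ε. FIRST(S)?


Per alternative of S: FIRST(dA) = {d}; FIRST(ε) = {ε}
FIRST(S) = {d, ε}


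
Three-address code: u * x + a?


Break into single-operator statements:
t1 = u * x
t2 = t1 + a


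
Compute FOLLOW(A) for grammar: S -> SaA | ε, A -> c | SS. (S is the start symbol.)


$ ∈ FOLLOW(S). For each A -> αBβ: add FIRST(β)\{ε} to FOLLOW(B); if β nullable, add FOLLOW(A).
FOLLOW(A) = {$, a}


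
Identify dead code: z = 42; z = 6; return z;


first assignment to z is overwritten before any read
Dead: 'z = 42'


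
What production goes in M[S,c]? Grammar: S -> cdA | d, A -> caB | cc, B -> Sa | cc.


For [S, c]: 'c' ∈ FIRST(cdA)
Entry: S -> cdA


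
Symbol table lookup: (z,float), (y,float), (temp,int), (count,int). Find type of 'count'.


Lookup 'count' → type int


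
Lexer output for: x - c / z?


Scan left to right, longest-match per lexeme
Tokens: ID(x), OP(-), ID(c), OP(/), ID(z)


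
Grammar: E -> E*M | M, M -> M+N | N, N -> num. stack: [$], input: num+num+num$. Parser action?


no handle on stack; shift 'num'
Action: shift


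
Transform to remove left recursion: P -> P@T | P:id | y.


Left-recursive alternatives: P@T, P:id; non-recursive: y
Introduce P': P -> yP', P' -> @TP' | :idP' | ε


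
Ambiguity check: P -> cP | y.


right-linear, alternatives start with distinct terminals 'c' vs 'y': unique leftmost derivation
Unambiguous


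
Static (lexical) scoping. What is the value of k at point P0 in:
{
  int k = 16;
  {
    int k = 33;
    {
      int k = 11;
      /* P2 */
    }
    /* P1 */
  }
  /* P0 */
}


k declared in the same block as P0
k = 16


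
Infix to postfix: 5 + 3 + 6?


Left to right (same or higher precedence on left)
Postfix: 5 3 + 6 +


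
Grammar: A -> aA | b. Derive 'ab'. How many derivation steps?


Derivation: A => aA => ab
Steps: 2


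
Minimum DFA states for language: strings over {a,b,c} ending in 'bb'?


Track the longest suffix of input matching a prefix of 'bb': 3 classes (prefixes of length 0..2)
Minimal DFA: 3 states


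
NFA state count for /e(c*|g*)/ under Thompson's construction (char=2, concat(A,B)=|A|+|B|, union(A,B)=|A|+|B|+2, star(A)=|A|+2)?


Syntax tree has 3 char leaf(s), 1 union(s), 2 star(s)
chars contribute 3×2 = 6; each union adds +2; each star adds +2
Total: 6 + 2 + 4 = 12 states


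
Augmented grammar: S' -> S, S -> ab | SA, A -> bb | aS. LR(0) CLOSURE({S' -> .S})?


Start: S' -> .S
For each item with dot before a nonterminal B, add B -> .γ for every B-production
Closure: [S' -> .S, S -> .ab, S -> .SA]


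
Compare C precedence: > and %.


'%' is multiplicative (level 10); '>' is relational (level 7)
Higher level binds tighter
'%' has higher precedence than '>'


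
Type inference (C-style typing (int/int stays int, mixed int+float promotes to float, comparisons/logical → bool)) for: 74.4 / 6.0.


Operand types: float / float
Rule: mixed int/float promotes to float; int/int stays int
Result type: float


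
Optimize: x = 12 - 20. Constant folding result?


12 - 20 = -8 at compile time
Optimized: x = -8


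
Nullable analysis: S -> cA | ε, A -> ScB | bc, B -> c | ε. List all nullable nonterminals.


A nonterminal is nullable iff some alternative derives ε (directly, or every symbol in it is nullable)
Nullable: {B, S}


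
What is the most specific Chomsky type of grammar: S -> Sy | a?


Left-linear: every RHS is a terminal or one nonterminal followed by a terminal
Classification: Type 3 (Regular)


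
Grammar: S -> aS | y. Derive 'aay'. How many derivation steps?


Derivation: S => aS => aaS => aay
Steps: 3


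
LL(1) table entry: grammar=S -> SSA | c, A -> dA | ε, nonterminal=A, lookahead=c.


For [A, c]: ε is nullable and 'c' ∈ FOLLOW(A)
Entry: A -> ε


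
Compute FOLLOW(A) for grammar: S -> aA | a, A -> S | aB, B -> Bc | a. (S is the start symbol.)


$ ∈ FOLLOW(S). For each A -> αBβ: add FIRST(β)\{ε} to FOLLOW(B); if β nullable, add FOLLOW(A).
FOLLOW(A) = {$}


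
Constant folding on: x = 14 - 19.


14 - 19 = -5 at compile time
Optimized: x = -5


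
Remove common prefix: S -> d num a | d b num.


Common prefix: 'd'
Factored: S -> d S', S' -> num a | b num


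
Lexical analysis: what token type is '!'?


Pattern: operator symbol
Type: OPERATOR


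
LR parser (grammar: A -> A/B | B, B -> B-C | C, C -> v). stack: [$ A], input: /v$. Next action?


shift '/' to continue A -> A/B
Action: shift


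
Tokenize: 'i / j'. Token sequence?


Scan left to right, longest-match per lexeme
Tokens: ID(i), OP(/), ID(j)


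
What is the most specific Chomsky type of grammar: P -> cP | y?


Right-linear: every RHS is a terminal or a terminal followed by one nonterminal
Classification: Type 3 (Regular)


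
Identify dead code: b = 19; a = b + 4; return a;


b is read by a's definition; a is returned
No dead code


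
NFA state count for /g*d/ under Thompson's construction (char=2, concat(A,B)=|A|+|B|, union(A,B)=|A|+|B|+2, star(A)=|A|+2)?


Syntax tree has 2 char leaf(s), 0 union(s), 1 star(s)
chars contribute 2×2 = 4; each union adds +2; each star adds +2
Total: 4 + 0 + 2 = 6 states


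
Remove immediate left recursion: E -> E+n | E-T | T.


Left-recursive alternatives: E+n, E-T; non-recursive: T
Introduce E': E -> TE', E' -> +nE' | -TE' | ε


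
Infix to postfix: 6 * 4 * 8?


Left to right (same or higher precedence on left)
Postfix: 6 4 * 8 *


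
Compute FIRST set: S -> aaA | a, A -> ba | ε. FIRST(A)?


Per alternative of A: FIRST(ba) = {b}; FIRST(ε) = {ε}
FIRST(A) = {b, ε}


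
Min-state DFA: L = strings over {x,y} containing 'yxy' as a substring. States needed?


KMP-style automaton: 3 progress states + 1 absorbing accept = 4
Minimal DFA: 4 states


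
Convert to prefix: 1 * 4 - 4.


left-to-right (same/higher precedence on left): tree is (- (* 1 4) 4)
Prefix: - * 1 4 4


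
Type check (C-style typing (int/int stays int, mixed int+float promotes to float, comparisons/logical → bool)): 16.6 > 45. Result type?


Operand types: float > int
Rule: comparison yields bool
Result type: bool


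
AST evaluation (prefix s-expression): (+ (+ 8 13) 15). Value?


Evaluate inner: (+ 8 13) = 21
Evaluate root: (+ 21 15) = 36
Result: 36


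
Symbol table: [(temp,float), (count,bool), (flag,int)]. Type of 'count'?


Lookup 'count' → type bool


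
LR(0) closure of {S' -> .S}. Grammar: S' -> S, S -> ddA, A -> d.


Start: S' -> .S
For each item with dot before a nonterminal B, add B -> .γ for every B-production
Closure: [S' -> .S, S -> .ddA]


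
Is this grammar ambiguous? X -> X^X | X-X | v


'v^v-v' has two parse trees (no precedence encoded between ^ and -)
Ambiguous


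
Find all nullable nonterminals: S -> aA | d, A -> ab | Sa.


A nonterminal is nullable iff some alternative derives ε (directly, or every symbol in it is nullable)
Nullable: {}


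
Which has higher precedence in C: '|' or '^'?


'^' is bitwise XOR (level 4); '|' is bitwise OR (level 3)
Higher level binds tighter
'^' has higher precedence than '|'


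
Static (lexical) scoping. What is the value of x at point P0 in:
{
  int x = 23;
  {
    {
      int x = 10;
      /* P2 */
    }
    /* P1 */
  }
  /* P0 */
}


x declared in the same block as P0
x = 23


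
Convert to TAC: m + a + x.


Break into single-operator statements:
t1 = m + a
t2 = t1 + x


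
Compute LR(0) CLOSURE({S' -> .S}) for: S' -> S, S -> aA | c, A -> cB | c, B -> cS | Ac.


Start: S' -> .S
For each item with dot before a nonterminal B, add B -> .γ for every B-production
Closure: [S' -> .S, S -> .aA, S -> .c]


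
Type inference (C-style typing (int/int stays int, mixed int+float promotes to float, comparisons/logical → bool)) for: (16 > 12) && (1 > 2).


Operand types: bool && bool
Rule: logical operators take bool operands and yield bool
Result type: bool


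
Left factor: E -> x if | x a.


Common prefix: 'x'
Factored: E -> x E', E' -> if | a


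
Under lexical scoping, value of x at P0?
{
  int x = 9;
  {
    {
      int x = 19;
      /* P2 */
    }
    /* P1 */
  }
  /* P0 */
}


x declared in the same block as P0
x = 9


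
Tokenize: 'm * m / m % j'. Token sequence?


Scan left to right, longest-match per lexeme
Tokens: ID(m), OP(*), ID(m), OP(/), ID(m), OP(%), ID(j)


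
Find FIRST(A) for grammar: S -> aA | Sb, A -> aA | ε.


Per alternative of A: FIRST(aA) = {a}; FIRST(ε) = {ε}
FIRST(A) = {a, ε}


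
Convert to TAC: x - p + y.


Break into single-operator statements:
t1 = x - p
t2 = t1 + y


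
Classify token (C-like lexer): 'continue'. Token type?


Pattern: reserved word
Type: KEYWORD


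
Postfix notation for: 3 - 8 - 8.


Left to right (same or higher precedence on left)
Postfix: 3 8 - 8 -


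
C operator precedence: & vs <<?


'<<' is shift (level 8); '&' is bitwise AND (level 5)
Higher level binds tighter
'<<' has higher precedence than '&'


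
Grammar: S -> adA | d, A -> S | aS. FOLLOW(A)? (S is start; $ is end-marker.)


$ ∈ FOLLOW(S). For each A -> αBβ: add FIRST(β)\{ε} to FOLLOW(B); if β nullable, add FOLLOW(A).
FOLLOW(A) = {$}


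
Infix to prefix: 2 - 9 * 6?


'*' binds tighter: tree is (- 2 (* 9 6))
Prefix: - 2 * 9 6


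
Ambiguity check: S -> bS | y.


right-linear, alternatives start with distinct terminals 'b' vs 'y': unique leftmost derivation
Unambiguous


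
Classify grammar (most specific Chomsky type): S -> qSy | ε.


Single nonterminal LHS, but q^n y^n is not regular
Classification: Type 2 (Context-Free)


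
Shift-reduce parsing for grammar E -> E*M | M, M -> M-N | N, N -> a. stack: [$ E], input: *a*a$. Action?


shift '*' to continue E -> E*M
Action: shift


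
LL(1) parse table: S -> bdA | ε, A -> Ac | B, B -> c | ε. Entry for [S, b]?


For [S, b]: 'b' ∈ FIRST(bdA)
Entry: S -> bdA


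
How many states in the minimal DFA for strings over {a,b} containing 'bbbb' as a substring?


KMP-style automaton: 4 progress states + 1 absorbing accept = 5
Minimal DFA: 5 states


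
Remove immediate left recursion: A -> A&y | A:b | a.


Left-recursive alternatives: A&y, A:b; non-recursive: a
Introduce A': A -> aA', A' -> &yA' | :bA' | ε


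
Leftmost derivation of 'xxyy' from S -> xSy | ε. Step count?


Derivation: S => xSy => xxSyy => xxyy
Steps: 3


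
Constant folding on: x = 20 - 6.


20 - 6 = 14 at compile time
Optimized: x = 14


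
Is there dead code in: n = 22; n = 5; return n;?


first assignment to n is overwritten before any read
Dead: 'n = 22'


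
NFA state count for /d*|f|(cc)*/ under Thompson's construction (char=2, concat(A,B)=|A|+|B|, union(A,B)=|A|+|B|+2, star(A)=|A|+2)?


Syntax tree has 4 char leaf(s), 2 union(s), 2 star(s)
chars contribute 4×2 = 8; each union adds +2; each star adds +2
Total: 8 + 4 + 4 = 16 states
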